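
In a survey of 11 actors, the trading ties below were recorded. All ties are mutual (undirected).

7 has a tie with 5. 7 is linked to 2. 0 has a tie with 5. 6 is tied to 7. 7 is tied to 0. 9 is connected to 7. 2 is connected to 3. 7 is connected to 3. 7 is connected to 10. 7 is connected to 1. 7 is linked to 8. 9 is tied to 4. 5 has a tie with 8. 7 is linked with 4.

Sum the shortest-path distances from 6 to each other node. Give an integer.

Distances from 6: 0:2, 1:2, 2:2, 3:2, 4:2, 5:2, 7:1, 8:2, 9:2, 10:2.
Sum = 2 + 2 + 2 + 2 + 2 + 2 + 1 + 2 + 2 + 2 = 19.

19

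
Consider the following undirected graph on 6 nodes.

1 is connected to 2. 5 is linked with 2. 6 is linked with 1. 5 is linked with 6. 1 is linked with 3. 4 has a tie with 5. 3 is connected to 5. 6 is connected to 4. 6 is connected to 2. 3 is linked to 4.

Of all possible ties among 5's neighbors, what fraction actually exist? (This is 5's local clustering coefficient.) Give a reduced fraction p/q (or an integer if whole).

1/2

5's neighbors: 2, 3, 4, and 6 (k = 4).
Possible neighbor pairs: C(4,2) = 6. Edges among them: 2–6, 3–4, 4–6 → e = 3.
Clustering(5) = 3/6 = 1/2.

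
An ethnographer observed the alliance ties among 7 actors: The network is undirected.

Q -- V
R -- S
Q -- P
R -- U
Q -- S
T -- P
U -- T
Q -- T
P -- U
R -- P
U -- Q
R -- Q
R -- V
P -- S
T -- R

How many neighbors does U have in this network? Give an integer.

4

U is directly tied to P, Q, R, and T. That is 4 neighbors, so the degree of U is 4.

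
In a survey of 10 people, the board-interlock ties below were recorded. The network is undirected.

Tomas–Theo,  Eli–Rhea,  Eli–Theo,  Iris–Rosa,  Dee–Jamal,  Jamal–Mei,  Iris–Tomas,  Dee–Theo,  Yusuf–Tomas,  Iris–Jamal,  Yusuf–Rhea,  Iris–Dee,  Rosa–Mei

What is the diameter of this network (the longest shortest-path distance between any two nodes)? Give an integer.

Eccentricity of each node (its greatest distance to any other): Dee:3, Eli:4, Iris:3, Jamal:4, Mei:5, Rhea:5, Rosa:4, Theo:3, Tomas:3, Yusuf:4.
The maximum eccentricity is 5, realized for instance by the pair Mei–Rhea via Mei – Rosa – Iris – Tomas – Yusuf – Rhea. So the diameter is 5.

5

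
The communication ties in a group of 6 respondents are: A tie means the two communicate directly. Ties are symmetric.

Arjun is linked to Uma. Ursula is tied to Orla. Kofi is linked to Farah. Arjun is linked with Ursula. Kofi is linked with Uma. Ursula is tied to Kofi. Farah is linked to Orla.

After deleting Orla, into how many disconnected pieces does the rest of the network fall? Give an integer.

1

Orla's neighbors (Farah and Ursula) remain reachable from one another through other ties, so the rest of the network stays in one piece.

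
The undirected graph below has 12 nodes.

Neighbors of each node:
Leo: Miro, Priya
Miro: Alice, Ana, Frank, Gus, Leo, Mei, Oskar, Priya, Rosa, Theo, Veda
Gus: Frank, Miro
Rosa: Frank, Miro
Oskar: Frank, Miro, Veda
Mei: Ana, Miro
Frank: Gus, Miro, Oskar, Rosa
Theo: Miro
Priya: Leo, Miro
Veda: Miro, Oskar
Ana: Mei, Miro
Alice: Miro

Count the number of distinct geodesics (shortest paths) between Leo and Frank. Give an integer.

1

The shortest distance is 2, and the only length-2 path is Leo–Miro–Frank. So there is exactly 1 shortest path.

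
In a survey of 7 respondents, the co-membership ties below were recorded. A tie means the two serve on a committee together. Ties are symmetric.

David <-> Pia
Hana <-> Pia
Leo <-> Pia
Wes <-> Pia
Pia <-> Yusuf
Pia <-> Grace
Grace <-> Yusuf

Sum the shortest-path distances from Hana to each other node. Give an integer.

11

Distances from Hana: David:2, Grace:2, Leo:2, Pia:1, Wes:2, Yusuf:2.
Sum = 2 + 2 + 2 + 1 + 2 + 2 = 11.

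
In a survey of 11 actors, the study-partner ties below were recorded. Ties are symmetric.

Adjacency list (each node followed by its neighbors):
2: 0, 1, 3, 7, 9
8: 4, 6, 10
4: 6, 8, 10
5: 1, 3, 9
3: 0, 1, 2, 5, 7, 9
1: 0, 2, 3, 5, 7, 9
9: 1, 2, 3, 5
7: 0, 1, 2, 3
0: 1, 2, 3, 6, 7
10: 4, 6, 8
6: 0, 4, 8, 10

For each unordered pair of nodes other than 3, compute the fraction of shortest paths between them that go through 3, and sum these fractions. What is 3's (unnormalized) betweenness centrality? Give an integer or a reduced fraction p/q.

Pairs whose geodesics pass through 3 — 7–9: 1/3; 7–5: 1/2; 9–0: 1/3; 9–6: 1/3; 9–4: 1/3; 9–10: 1/3; 9–8: 1/3; 2–5: 1/3; 5–0: 1/2; 5–6: 1/2; 5–4: 1/2; 5–10: 1/2; 5–8: 1/2.
All other pairs contribute 0.
Summing the contributions gives betweenness(3) = 16/3.

16/3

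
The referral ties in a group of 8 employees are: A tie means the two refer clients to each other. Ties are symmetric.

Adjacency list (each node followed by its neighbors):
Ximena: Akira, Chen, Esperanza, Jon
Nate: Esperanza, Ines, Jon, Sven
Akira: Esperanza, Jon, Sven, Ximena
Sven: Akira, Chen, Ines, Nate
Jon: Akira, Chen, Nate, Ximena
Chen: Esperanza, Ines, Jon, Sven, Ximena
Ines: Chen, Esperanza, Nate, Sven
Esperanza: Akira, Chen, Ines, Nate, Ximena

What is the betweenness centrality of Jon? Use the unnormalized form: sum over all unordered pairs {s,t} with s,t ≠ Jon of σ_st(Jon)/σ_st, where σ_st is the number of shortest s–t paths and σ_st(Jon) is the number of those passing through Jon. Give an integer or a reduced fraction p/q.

4/3

Pairs whose geodesics pass through Jon — Ximena–Nate: 1/2; Chen–Akira: 1/4; Chen–Nate: 1/4; Akira–Nate: 1/3.
All other pairs contribute 0.
Summing the contributions gives betweenness(Jon) = 4/3.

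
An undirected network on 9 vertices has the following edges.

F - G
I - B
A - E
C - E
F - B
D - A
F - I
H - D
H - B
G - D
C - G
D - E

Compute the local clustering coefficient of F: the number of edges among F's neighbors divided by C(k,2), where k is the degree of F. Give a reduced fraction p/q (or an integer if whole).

1/3

F's neighbors: B, G, and I (k = 3).
Possible neighbor pairs: C(3,2) = 3. Edges among them: B–I → e = 1.
Clustering(F) = 1/3.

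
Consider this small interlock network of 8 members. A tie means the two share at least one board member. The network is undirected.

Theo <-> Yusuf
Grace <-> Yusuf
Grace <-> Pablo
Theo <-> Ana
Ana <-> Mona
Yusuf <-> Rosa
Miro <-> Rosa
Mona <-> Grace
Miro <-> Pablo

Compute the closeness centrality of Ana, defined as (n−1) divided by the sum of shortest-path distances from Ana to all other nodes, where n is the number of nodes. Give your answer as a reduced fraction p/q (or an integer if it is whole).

7/16

Distances from Ana: Grace:2, Miro:4, Mona:1, Pablo:3, Rosa:3, Theo:1, Yusuf:2. Sum = 16.
n = 8, so closeness = 7/16.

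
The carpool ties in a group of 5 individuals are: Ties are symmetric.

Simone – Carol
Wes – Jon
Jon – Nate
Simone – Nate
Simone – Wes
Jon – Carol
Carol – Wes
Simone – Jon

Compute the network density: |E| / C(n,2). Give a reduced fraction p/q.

4/5

There are 8 edges and 5 nodes, so the maximum possible is C(5,2) = 10.
Density = 8/10 = 4/5.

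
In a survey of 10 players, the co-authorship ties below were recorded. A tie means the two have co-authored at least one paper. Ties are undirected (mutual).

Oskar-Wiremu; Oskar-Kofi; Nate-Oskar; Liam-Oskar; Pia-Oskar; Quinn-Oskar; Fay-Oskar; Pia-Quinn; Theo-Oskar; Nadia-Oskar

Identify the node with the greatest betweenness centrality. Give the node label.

Oskar

Unnormalized betweenness of each node: Fay:0, Kofi:0, Liam:0, Nadia:0, Nate:0, Oskar:35, Pia:0, Quinn:0, Theo:0, Wiremu:0.
Oskar has the largest value, 35, making it the main broker — the node through which the most shortest paths run.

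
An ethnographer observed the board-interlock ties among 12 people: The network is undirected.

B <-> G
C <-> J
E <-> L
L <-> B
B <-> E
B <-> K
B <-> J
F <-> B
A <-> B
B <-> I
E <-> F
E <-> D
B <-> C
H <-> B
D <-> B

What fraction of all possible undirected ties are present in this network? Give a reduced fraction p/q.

5/22

There are 15 edges and 12 nodes, so the maximum possible is C(12,2) = 66.
Density = 15/66 = 5/22.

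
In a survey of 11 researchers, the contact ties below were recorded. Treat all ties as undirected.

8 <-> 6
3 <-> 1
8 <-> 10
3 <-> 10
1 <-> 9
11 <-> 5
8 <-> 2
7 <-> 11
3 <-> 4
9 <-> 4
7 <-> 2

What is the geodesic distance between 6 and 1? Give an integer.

4

One shortest route is 6 – 8 – 10 – 3 – 1, which uses 4 edges, and at distance 3 from 6 we only reach {3, 7}, which does not include 1. So d(6,1) = 4.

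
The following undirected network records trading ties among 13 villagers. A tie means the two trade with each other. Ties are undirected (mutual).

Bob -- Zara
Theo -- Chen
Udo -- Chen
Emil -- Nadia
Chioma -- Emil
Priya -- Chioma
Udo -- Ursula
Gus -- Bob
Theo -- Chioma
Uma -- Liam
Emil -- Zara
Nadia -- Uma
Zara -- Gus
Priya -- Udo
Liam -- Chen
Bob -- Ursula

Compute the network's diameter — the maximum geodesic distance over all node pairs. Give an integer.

Eccentricity of each node (its greatest distance to any other): Bob:4, Chen:4, Chioma:3, Emil:3, Gus:5, Liam:5, Nadia:4, Priya:4, Theo:4, Udo:4, Uma:4, Ursula:4, Zara:4.
The maximum eccentricity is 5, realized for instance by the pair Liam–Gus via Liam – Chen – Udo – Ursula – Bob – Gus. So the diameter is 5.

5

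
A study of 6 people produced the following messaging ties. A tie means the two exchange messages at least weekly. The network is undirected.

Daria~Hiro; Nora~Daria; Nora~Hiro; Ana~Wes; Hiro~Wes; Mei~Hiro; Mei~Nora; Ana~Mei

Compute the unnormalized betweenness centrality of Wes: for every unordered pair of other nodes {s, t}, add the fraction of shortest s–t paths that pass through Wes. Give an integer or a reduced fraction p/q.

5/6

Pairs whose geodesics pass through Wes — Daria–Ana: 1/3; Ana–Hiro: 1/2.
All other pairs contribute 0.
Summing the contributions gives betweenness(Wes) = 5/6.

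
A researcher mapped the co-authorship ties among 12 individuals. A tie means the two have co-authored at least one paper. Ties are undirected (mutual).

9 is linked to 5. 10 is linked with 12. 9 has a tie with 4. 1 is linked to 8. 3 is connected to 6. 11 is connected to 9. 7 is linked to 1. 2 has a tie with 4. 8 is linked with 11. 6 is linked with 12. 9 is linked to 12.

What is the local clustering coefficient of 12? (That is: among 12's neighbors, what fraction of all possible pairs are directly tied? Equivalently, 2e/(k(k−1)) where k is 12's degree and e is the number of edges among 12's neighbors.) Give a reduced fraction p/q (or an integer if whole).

0

12's neighbors: 6, 9, and 10 (k = 3).
Possible neighbor pairs: C(3,2) = 3. Edges among them: none → e = 0.
Clustering(12) = 0/3 = 0.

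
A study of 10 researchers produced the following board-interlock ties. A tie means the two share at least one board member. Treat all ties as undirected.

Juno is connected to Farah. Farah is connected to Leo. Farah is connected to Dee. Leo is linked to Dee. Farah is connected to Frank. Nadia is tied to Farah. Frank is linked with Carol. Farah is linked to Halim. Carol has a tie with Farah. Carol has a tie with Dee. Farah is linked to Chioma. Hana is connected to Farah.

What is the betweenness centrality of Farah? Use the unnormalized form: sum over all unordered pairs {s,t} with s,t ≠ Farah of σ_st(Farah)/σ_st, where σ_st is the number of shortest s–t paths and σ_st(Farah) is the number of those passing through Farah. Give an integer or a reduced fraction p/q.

32

Pairs whose geodesics pass through Farah — Chioma–Halim: 1; Chioma–Leo: 1; Chioma–Dee: 1; Chioma–Carol: 1; Chioma–Juno: 1; Chioma–Frank: 1; Chioma–Nadia: 1; Chioma–Hana: 1; Halim–Leo: 1; Halim–Dee: 1; Halim–Carol: 1; Halim–Juno: 1; Halim–Frank: 1; Halim–Nadia: 1 … (+19 more pairs).
All other pairs contribute 0.
Summing the contributions gives betweenness(Farah) = 32.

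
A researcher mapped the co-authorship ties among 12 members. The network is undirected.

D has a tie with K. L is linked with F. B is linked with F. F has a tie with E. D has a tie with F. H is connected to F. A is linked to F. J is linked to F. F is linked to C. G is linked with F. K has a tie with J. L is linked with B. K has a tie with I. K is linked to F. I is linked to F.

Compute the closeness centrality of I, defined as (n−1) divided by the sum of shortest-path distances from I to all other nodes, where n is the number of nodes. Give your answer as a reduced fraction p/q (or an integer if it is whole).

11/20

Distances from I: A:2, B:2, C:2, D:2, E:2, F:1, G:2, H:2, J:2, K:1, L:2. Sum = 20.
n = 12, so closeness = 11/20.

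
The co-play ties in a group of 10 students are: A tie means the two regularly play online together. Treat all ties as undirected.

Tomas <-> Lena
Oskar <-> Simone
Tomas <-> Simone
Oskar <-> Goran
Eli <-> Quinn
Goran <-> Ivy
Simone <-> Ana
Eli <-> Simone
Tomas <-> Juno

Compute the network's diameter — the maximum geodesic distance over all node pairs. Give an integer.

Eccentricity of each node (its greatest distance to any other): Ana:4, Eli:4, Goran:4, Ivy:5, Juno:5, Lena:5, Oskar:3, Quinn:5, Simone:3, Tomas:4.
The maximum eccentricity is 5, realized for instance by the pair Quinn–Ivy via Quinn – Eli – Simone – Oskar – Goran – Ivy. So the diameter is 5.

5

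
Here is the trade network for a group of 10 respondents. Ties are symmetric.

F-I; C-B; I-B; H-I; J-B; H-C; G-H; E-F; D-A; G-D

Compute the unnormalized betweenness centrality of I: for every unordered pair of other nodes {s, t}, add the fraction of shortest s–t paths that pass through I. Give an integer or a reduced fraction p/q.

Pairs whose geodesics pass through I — E–G: 1; E–H: 1; E–J: 1; E–B: 1; E–D: 1; E–A: 1; E–C: 2/2; F–G: 1; F–H: 1; F–J: 1; F–B: 1; F–D: 1; F–A: 1; F–C: 2/2 … (+8 more pairs).
All other pairs contribute 0.
Summing the contributions gives betweenness(I) = 18.

18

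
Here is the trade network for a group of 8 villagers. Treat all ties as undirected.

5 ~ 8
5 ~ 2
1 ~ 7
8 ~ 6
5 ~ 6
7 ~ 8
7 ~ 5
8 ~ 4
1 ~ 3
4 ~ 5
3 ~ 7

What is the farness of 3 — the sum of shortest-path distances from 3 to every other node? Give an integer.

15

Distances from 3: 1:1, 2:3, 4:3, 5:2, 6:3, 7:1, 8:2.
Sum = 1 + 3 + 3 + 2 + 3 + 1 + 2 = 15.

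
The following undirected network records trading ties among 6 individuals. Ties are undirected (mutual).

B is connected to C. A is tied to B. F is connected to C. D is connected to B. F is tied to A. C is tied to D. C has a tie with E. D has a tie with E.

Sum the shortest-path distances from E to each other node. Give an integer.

Distances from E: A:3, B:2, C:1, D:1, F:2.
Sum = 3 + 2 + 1 + 1 + 2 = 9.

9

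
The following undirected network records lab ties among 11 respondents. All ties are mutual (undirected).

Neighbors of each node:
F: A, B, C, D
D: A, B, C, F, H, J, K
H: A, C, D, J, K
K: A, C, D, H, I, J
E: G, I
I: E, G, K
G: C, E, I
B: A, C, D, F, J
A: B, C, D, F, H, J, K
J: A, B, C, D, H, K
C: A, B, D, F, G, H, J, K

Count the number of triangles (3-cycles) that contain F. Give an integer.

6

F's neighbors: A, B, C, and D.
Neighbor pairs that are themselves tied: F–A–B; F–A–C; F–A–D; F–B–C; F–B–D; F–C–D. Each forms one triangle with F, for 6 in total.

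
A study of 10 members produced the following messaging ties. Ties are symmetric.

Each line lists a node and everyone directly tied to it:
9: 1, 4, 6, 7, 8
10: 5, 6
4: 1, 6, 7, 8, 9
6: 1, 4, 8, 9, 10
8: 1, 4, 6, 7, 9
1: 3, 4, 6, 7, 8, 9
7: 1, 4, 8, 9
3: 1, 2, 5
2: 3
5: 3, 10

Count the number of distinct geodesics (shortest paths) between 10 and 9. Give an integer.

1

The shortest distance is 2, and the only length-2 path is 10–6–9. So there is exactly 1 shortest path.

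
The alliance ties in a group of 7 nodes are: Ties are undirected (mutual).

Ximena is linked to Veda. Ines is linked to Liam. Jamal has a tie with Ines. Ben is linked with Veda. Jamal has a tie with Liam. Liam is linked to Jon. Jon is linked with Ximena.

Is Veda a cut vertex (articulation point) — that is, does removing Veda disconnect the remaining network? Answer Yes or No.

Yes

Removing Veda leaves {Ben} with no path to {Ines, Jamal, Jon, Liam, and Ximena}, so the network splits into 2 components. Veda is a cut vertex.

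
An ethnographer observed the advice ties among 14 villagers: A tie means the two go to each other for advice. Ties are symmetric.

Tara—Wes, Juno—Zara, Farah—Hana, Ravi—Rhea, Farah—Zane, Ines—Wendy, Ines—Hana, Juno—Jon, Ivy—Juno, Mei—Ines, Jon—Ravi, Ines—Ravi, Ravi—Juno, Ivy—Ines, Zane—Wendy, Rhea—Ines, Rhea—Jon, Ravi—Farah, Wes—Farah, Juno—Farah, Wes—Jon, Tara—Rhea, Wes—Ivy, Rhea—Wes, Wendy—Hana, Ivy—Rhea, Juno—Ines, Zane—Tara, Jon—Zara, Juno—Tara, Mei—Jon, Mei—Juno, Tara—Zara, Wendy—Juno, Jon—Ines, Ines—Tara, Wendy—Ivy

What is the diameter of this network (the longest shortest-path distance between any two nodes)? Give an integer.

Eccentricity of each node (its greatest distance to any other): Farah:2, Hana:3, Ines:2, Ivy:2, Jon:3, Juno:2, Mei:3, Ravi:2, Rhea:2, Tara:2, Wendy:2, Wes:2, Zane:3, Zara:3.
The maximum eccentricity is 3, realized for instance by the pair Zane–Mei via Zane – Tara – Juno – Mei. So the diameter is 3.

3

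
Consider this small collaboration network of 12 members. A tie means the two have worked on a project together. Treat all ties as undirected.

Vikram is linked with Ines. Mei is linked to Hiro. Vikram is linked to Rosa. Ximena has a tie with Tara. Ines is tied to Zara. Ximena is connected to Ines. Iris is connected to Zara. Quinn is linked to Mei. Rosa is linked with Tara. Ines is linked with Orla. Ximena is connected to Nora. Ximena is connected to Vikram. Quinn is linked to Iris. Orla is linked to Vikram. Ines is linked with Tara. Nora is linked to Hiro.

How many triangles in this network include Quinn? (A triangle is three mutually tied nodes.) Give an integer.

Quinn's neighbors are Iris and Mei, but none of them are tied to each other, so no triangle contains Quinn.

0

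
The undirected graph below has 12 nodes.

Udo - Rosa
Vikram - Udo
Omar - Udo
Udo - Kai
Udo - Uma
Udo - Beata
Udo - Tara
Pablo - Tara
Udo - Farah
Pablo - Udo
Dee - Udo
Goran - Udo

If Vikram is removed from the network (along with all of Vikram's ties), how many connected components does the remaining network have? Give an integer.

Vikram's neighbors (Udo) remain reachable from one another through other ties, so the rest of the network stays in one piece.

1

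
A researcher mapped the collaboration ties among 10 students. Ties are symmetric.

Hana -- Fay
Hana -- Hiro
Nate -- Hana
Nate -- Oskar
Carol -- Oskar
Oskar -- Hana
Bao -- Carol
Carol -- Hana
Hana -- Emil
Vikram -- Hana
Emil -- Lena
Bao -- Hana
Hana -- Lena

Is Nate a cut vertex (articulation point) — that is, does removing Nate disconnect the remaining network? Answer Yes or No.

Even without Nate, every remaining node can still reach every other (the residual graph is connected), so Nate is not a cut vertex.

No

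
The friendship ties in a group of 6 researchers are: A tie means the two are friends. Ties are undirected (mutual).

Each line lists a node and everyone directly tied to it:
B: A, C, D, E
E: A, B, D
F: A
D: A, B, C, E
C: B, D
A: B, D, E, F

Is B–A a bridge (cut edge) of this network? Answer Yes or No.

No

Even without that edge, B still reaches A via B – D – A, so the network stays connected. Not a bridge.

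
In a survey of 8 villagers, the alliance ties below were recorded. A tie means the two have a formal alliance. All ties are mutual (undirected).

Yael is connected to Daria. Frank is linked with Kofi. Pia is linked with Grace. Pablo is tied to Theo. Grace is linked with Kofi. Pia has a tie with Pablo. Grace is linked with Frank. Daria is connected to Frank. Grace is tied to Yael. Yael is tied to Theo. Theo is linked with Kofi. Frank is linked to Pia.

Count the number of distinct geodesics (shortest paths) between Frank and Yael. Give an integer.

2

The shortest distance is 2. The length-2 paths are: Frank–Grace–Yael; Frank–Daria–Yael.
That gives 2 distinct shortest paths.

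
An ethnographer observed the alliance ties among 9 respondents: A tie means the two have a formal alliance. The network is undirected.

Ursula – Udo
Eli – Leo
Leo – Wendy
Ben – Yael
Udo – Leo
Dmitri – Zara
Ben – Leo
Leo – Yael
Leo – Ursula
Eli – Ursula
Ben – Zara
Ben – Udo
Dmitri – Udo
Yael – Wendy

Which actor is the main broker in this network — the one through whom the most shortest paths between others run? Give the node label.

Unnormalized betweenness of each node: Ben:19/3, Dmitri:5/6, Eli:0, Leo:35/3, Udo:19/3, Ursula:1, Wendy:0, Yael:1, Zara:5/6.
Leo has the largest value, 35/3, making it the main broker — the node through which the most shortest paths run.

Leo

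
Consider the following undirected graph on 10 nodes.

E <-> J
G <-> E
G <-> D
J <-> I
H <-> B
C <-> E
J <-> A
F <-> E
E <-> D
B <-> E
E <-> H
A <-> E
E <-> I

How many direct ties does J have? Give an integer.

3

J is directly tied to A, E, and I. That is 3 neighbors, so the degree of J is 3.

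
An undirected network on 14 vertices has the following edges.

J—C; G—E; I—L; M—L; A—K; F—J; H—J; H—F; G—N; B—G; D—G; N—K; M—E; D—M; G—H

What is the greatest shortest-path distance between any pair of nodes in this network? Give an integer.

7

Eccentricity of each node (its greatest distance to any other): A:7, B:5, C:7, D:4, E:4, F:6, G:4, H:5, I:7, J:6, K:6, L:6, M:5, N:5.
The maximum eccentricity is 7, realized for instance by the pair I–A via I – L – M – D – G – N – K – A. So the diameter is 7.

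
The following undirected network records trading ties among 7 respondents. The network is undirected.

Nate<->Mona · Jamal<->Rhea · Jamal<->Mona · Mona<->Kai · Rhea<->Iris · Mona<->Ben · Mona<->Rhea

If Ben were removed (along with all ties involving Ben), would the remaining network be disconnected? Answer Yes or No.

Even without Ben, every remaining node can still reach every other (the residual graph is connected), so Ben is not a cut vertex.

No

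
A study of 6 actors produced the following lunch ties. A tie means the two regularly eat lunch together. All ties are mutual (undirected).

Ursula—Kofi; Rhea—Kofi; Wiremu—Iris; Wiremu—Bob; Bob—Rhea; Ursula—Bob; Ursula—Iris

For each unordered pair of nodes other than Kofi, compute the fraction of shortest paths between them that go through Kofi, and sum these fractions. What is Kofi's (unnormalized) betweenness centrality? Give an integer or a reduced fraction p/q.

5/6

Pairs whose geodesics pass through Kofi — Rhea–Ursula: 1/2; Rhea–Iris: 1/3.
All other pairs contribute 0.
Summing the contributions gives betweenness(Kofi) = 5/6.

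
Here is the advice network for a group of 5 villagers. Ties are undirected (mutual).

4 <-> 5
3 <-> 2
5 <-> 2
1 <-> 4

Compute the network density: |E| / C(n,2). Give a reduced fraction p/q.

There are 4 edges and 5 nodes, so the maximum possible is C(5,2) = 10.
Density = 4/10 = 2/5.

2/5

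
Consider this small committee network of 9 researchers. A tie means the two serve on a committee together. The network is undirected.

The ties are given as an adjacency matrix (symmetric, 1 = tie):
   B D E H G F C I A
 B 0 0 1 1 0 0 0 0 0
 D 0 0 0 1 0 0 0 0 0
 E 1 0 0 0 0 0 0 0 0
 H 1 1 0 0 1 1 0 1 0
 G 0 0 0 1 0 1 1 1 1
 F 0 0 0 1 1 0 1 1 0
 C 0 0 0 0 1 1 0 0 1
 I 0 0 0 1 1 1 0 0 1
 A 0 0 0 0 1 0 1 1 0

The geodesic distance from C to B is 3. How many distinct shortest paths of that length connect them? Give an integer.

The shortest distance is 3. The length-3 paths are: C–G–H–B; C–F–H–B.
That gives 2 distinct shortest paths.

2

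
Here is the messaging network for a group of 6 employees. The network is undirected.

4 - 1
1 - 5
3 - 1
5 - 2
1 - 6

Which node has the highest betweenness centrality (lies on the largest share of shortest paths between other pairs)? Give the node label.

1

Unnormalized betweenness of each node: 1:9, 2:0, 3:0, 4:0, 5:4, 6:0.
1 has the largest value, 9, making it the main broker — the node through which the most shortest paths run.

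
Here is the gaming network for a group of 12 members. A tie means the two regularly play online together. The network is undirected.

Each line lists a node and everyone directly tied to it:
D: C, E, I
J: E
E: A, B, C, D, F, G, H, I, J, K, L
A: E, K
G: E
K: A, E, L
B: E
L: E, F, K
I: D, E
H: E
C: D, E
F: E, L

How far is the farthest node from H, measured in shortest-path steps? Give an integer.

Distances from H: A:2, B:2, C:2, D:2, E:1, F:2, G:2, I:2, J:2, K:2, L:2.
The largest is 2 (to A, F, I, J, D, K, B, C, G, and L), so the eccentricity of H is 2.

2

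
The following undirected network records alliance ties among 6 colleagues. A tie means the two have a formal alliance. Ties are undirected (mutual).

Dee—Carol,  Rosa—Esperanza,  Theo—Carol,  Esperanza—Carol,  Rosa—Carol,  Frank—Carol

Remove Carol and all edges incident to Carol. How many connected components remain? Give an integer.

Without Carol, the remaining ties split the others into: {Esperanza, Rosa}; {Dee}; {Frank}; {Theo}.
That's 4 separate components.

4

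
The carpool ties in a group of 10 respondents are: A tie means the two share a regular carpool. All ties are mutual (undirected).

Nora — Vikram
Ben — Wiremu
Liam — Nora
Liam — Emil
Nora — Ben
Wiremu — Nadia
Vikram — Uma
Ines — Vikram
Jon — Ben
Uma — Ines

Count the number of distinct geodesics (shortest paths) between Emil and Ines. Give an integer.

The shortest distance is 4, and the only length-4 path is Emil–Liam–Nora–Vikram–Ines. So there is exactly 1 shortest path.

1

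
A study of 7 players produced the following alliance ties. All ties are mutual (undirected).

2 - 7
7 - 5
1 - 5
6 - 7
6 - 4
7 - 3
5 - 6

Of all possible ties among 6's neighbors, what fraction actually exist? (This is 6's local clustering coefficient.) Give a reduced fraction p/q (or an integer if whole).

1/3

6's neighbors: 4, 5, and 7 (k = 3).
Possible neighbor pairs: C(3,2) = 3. Edges among them: 5–7 → e = 1.
Clustering(6) = 1/3.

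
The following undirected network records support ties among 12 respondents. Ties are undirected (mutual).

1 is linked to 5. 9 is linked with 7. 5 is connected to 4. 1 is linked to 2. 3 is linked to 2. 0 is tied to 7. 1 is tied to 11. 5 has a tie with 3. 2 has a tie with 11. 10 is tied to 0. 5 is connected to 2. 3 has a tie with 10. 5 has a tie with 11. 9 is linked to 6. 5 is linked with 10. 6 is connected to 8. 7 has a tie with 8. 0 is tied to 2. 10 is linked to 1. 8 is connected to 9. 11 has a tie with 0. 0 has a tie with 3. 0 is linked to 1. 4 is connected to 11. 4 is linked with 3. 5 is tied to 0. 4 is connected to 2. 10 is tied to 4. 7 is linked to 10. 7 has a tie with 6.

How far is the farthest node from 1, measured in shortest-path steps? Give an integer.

3

Distances from 1: 0:1, 2:1, 3:2, 4:2, 5:1, 6:3, 7:2, 8:3, 9:3, 10:1, 11:1.
The largest is 3 (to 9, 6, and 8), so the eccentricity of 1 is 3.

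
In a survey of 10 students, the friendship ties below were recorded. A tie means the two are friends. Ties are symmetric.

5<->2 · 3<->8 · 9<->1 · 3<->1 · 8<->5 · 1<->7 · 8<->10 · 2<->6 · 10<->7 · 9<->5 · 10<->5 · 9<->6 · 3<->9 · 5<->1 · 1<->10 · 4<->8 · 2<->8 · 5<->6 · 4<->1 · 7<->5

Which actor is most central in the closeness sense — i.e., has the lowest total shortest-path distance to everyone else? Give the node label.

5

Farness (sum of distances to all others) for each node — 1:12, 2:15, 3:15, 4:17, 5:11, 6:16, 7:15, 8:13, 9:14, 10:14.
The smallest farness is 11, for 5, so 5 has the highest closeness.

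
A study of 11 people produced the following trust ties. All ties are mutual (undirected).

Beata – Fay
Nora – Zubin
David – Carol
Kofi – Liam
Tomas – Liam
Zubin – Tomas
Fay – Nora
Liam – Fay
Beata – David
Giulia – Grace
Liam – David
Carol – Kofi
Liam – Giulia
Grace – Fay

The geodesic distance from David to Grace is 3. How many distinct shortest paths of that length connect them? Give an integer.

3

The shortest distance is 3. The length-3 paths are: David–Liam–Fay–Grace; David–Beata–Fay–Grace; David–Liam–Giulia–Grace.
That gives 3 distinct shortest paths.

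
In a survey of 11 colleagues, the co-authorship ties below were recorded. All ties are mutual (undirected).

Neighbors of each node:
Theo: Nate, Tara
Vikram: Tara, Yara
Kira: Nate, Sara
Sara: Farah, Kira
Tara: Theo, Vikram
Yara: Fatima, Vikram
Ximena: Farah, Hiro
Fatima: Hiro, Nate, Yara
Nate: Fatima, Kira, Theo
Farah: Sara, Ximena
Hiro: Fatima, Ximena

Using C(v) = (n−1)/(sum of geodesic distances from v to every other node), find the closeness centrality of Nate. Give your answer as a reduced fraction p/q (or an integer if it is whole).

Distances from Nate: Farah:3, Fatima:1, Hiro:2, Kira:1, Sara:2, Tara:2, Theo:1, Vikram:3, Ximena:3, Yara:2. Sum = 20.
n = 11, so closeness = 10/20 = 1/2.

1/2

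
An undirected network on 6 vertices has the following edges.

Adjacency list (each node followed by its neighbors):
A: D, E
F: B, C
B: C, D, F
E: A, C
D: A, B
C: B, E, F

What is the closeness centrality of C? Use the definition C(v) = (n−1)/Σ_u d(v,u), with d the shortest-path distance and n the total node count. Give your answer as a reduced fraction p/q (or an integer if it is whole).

5/7

Distances from C: A:2, B:1, D:2, E:1, F:1. Sum = 7.
n = 6, so closeness = 5/7.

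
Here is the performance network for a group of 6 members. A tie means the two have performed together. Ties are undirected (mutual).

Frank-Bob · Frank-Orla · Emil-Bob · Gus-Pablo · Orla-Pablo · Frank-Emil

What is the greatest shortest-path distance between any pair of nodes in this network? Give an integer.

Eccentricity of each node (its greatest distance to any other): Bob:4, Emil:4, Frank:3, Gus:4, Orla:2, Pablo:3.
The maximum eccentricity is 4, realized for instance by the pair Bob–Gus via Bob – Frank – Orla – Pablo – Gus. So the diameter is 4.

4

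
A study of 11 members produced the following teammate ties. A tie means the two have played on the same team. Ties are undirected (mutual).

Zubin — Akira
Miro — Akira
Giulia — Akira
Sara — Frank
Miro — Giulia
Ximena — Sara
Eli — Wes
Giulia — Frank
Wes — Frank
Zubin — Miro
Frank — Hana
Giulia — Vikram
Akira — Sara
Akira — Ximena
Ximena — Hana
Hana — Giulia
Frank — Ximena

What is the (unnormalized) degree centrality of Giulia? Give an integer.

5

Giulia is directly tied to Akira, Frank, Hana, Miro, and Vikram. That is 5 neighbors, so the degree of Giulia is 5.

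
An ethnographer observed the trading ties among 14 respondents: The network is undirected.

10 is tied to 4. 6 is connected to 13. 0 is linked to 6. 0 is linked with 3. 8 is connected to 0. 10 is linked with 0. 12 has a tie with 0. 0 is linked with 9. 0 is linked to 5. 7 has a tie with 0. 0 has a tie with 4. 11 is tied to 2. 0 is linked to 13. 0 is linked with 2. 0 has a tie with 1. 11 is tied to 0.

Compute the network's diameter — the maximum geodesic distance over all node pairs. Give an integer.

2

Eccentricity of each node (its greatest distance to any other): 0:1, 1:2, 2:2, 3:2, 4:2, 5:2, 6:2, 7:2, 8:2, 9:2, 10:2, 11:2, 12:2, 13:2.
The maximum eccentricity is 2, realized for instance by the pair 12–9 via 12 – 0 – 9. So the diameter is 2.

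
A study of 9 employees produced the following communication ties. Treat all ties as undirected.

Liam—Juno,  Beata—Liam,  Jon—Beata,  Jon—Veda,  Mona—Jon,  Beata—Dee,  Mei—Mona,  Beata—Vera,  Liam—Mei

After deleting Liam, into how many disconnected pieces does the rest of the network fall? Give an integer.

Without Liam, the remaining ties split the others into: {Beata, Dee, Jon, Mei, Mona, Veda, Vera}; {Juno}.
That's 2 separate components.

2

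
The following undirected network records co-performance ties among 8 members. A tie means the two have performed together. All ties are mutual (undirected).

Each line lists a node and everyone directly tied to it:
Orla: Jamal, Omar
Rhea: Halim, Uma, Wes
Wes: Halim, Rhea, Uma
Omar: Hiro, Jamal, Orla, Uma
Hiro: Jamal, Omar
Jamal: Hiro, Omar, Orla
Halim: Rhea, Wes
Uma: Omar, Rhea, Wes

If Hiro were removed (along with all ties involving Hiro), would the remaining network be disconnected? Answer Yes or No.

No

Even without Hiro, every remaining node can still reach every other (the residual graph is connected), so Hiro is not a cut vertex.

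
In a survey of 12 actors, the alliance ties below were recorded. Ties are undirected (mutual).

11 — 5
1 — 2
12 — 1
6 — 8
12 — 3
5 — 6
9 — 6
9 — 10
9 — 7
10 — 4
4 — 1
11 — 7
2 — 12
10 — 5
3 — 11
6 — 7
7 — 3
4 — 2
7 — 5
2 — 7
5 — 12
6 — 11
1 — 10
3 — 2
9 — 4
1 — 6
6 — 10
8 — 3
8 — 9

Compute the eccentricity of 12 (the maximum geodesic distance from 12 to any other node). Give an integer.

Distances from 12: 1:1, 2:1, 3:1, 4:2, 5:1, 6:2, 7:2, 8:2, 9:3, 10:2, 11:2.
The largest is 3 (to 9), so the eccentricity of 12 is 3.

3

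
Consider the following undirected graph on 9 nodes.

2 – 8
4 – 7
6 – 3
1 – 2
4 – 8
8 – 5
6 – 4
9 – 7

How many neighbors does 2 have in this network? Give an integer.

2

2 is directly tied to 1 and 8. That is 2 neighbors, so the degree of 2 is 2.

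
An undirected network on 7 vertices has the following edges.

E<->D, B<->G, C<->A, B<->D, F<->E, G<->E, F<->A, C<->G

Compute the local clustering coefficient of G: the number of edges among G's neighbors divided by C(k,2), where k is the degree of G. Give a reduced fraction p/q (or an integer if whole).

G's neighbors: B, C, and E (k = 3).
Possible neighbor pairs: C(3,2) = 3. Edges among them: none → e = 0.
Clustering(G) = 0/3 = 0.

0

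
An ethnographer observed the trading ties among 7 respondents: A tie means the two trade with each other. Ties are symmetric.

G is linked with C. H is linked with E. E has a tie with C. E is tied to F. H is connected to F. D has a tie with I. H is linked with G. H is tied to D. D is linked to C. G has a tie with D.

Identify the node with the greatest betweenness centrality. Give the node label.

Unnormalized betweenness of each node: C:3/2, D:16/3, E:4/3, F:0, G:1/3, H:9/2, I:0.
D has the largest value, 16/3, making it the main broker — the node through which the most shortest paths run.

D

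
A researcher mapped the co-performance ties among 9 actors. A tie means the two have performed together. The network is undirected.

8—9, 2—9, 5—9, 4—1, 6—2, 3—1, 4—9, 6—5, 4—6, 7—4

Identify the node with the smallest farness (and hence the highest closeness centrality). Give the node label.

Farness (sum of distances to all others) for each node — 1:17, 2:18, 3:24, 4:12, 5:18, 6:15, 7:19, 8:20, 9:13.
The smallest farness is 12, for 4, so 4 has the highest closeness.

4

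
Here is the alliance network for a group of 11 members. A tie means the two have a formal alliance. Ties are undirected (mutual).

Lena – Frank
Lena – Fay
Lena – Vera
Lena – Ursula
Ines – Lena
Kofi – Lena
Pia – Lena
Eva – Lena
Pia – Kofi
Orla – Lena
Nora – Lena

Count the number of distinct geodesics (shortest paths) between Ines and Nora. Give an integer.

1

The shortest distance is 2, and the only length-2 path is Ines–Lena–Nora. So there is exactly 1 shortest path.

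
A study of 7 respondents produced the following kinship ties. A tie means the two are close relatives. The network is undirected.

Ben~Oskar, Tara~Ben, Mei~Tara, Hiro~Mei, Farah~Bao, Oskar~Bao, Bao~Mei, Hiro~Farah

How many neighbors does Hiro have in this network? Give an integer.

Hiro is directly tied to Farah and Mei. That is 2 neighbors, so the degree of Hiro is 2.

2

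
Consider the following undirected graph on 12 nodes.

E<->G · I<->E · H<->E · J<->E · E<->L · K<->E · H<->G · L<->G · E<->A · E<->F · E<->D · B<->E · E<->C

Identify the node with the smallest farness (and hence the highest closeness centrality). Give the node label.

E

Farness (sum of distances to all others) for each node — A:21, B:21, C:21, D:21, E:11, F:21, G:19, H:20, I:21, J:21, K:21, L:20.
The smallest farness is 11, for E, so E has the highest closeness.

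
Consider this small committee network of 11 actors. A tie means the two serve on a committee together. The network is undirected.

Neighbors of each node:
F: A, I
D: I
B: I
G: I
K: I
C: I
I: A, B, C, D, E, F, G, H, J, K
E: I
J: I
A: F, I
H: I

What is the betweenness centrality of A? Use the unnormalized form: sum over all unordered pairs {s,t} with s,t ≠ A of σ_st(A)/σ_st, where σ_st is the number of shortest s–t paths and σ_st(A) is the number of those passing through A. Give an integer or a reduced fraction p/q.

0

No shortest path between any pair of other nodes passes through A.
Summing the contributions gives betweenness(A) = 0.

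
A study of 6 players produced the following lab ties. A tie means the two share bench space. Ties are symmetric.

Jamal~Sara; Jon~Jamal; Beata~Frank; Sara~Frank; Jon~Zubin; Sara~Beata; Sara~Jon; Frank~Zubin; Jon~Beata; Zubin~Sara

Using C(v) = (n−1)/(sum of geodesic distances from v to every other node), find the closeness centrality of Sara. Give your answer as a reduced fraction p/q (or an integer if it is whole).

Distances from Sara: Beata:1, Frank:1, Jamal:1, Jon:1, Zubin:1. Sum = 5.
n = 6, so closeness = 5/5 = 1.

1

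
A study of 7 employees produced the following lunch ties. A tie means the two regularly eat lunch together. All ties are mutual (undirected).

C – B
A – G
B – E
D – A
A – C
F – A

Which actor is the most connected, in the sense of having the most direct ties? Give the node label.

A

Degrees — A:4, B:2, C:2, D:1, E:1, F:1, G:1.
The maximum is 4, attained only by A.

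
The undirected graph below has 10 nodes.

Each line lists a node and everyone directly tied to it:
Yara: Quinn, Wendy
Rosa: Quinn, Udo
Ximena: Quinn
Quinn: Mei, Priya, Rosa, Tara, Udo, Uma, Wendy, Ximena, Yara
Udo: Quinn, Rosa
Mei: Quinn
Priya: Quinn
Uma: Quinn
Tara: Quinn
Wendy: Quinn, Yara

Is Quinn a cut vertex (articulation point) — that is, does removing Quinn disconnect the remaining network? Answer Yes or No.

Yes

Removing Quinn leaves {Wendy and Yara} with no path to {Tara}, so the network splits into 7 components. Quinn is a cut vertex.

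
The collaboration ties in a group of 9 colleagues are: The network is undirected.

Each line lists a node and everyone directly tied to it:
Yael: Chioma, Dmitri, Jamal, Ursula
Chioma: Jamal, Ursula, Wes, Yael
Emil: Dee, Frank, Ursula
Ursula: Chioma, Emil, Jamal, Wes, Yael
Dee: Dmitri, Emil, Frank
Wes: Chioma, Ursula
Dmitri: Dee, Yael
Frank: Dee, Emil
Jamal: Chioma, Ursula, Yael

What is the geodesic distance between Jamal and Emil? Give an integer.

One shortest route is Jamal – Ursula – Emil, which uses 2 edges, and Jamal and Emil are not directly tied, so nothing shorter exists. So d(Jamal,Emil) = 2.

2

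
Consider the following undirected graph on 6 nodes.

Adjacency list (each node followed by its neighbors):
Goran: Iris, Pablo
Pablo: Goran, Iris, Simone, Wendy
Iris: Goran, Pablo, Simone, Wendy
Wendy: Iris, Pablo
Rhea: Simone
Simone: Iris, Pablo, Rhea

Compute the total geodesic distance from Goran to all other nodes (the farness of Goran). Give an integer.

Distances from Goran: Iris:1, Pablo:1, Rhea:3, Simone:2, Wendy:2.
Sum = 1 + 1 + 3 + 2 + 2 = 9.

9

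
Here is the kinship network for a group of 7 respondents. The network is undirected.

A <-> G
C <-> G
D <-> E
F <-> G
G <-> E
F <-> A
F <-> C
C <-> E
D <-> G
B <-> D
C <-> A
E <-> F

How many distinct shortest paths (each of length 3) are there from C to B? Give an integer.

2

The shortest distance is 3. The length-3 paths are: C–G–D–B; C–E–D–B.
That gives 2 distinct shortest paths.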